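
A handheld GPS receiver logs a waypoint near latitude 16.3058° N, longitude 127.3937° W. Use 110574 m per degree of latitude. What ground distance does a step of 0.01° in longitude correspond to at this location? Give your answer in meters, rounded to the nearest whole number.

1061 meters

At 16.3058° a degree of longitude is 110574 × cos 16.3058° ≈ 106126 m, so 0.01° corresponds to 1061.26 m.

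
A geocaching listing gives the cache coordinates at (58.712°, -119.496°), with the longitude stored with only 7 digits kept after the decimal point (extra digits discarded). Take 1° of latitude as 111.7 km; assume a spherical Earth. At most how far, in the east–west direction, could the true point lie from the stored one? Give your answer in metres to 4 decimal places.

0.0058 metres

Truncating at 7 decimal places can drop up to a full unit in the last place, so the longitude may be off by as much as 1e-07°.
At latitude 58.712° a degree of longitude spans 111700 m × cos 58.712° = 111700 × 0.5193 ≈ 58010.3 m.
So at most 1e-07° × 58010.3 ≈ 0.00580103 m east–west.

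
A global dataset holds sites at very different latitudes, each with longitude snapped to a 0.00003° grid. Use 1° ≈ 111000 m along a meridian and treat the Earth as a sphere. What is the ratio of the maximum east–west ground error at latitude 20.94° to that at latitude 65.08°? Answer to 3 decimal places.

2.217

With a 0.00003° grid the true value lies within half a step, ±0.00003°/2 = ±1.5e-05°, of the stored one.
Error at 20.94° = 1.5e-05° × 111000 × cos 20.94° ≈ 1.665 × 0.9340 = 1.555 m.
At 65.08°: 1.5e-05° × 111000 × cos 65.08° = 1.5e-05 × 111000 × 0.4214 ≈ 0.70155 m.
The ratio reduces to cos 20.94° / cos 65.08° = 0.9340/0.4214 ≈ 2.2166.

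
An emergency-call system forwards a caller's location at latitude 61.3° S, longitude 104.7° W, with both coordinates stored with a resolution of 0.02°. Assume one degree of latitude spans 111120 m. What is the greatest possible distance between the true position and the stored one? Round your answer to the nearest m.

With a 0.02° grid the true value lies within half a step, ±0.02°/2 = ±0.01°, of the stored one.
Latitude error → 0.01 × 111120 = 1111.2 m along the meridian.
Longitude error → 0.01 × 111120 × cos 61.3° = 0.01 × 111120 × 0.4802 ≈ 533.624 m.
Combining orthogonally: (1111.2² + 533.624²)^½ ≈ 1232.69 m.

1233 m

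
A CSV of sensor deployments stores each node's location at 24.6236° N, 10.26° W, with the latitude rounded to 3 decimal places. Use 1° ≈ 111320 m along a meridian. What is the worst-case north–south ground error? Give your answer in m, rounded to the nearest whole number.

Rounding to 3 decimal places leaves the latitude within ±0.0005° of the true value.
Along the meridian that is 0.0005° × 111320 m/° = 55.66 m.

56 m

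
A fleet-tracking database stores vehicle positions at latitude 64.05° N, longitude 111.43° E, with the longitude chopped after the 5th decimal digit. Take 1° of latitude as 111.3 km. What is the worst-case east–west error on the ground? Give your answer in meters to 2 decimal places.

0.49 meters

Truncating at 5 decimal places can drop up to a full unit in the last place, so the longitude may be off by as much as 1e-05°.
Parallels shrink by cos φ, so at 64.05° a degree of longitude is 111300 × 0.4376 ≈ 48703.4 m.
Maximum E–W displacement: 1e-05 × 48703.4 = 0.487034 m.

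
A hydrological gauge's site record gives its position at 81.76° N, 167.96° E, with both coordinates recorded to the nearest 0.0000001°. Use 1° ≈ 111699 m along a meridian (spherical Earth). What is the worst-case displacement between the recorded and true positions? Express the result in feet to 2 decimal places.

Rounding to 7 decimal places leaves each coordinate within ±5e-08° of the true value.
North–south component: 5e-08° × 111699 = 0.00558495 m.
E–W at 81.76°: 5e-08° × 111699 × cos 81.76° = 5e-08 × 111699 × 0.1433 ≈ 0.000800434 m.
Worst case both components are at the extreme and orthogonal: √(0.00558495² + 0.000800434²) ≈ 0.00564202 m.
In feet: 0.00564202 m ÷ 0.3048 ≈ 0.018511 ft.

0.02 feet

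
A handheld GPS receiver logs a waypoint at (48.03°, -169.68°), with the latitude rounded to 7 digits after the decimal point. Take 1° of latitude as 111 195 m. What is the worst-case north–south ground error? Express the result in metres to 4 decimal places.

Rounding to 7 decimal places leaves the latitude within ±5e-08° of the true value.
North–south distance: 5e-08° × 111195 m/° = 0.00555975 m.

0.0056 metres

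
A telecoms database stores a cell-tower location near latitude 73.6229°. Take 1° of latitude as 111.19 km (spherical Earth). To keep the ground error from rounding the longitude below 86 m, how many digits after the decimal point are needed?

3 decimal places

At 73.6229° one degree of longitude covers 111190 × cos 73.6229° ≈ 111190 × 0.2820 ≈ 31350.9 m.
Rounding to N decimal places gives at most 0.5 × 10⁻ᴺ degrees of error, i.e. 0.5 × 10⁻ᴺ × 31350.9 m.
Need 0.5 × 31350.9 × 10⁻ᴺ ≤ 86 → 10⁻ᴺ ≤ 5.486e-03, so N ≥ 2.26.
At 2 places the error can reach 157 m, but 3 places keeps it to 15.7 m.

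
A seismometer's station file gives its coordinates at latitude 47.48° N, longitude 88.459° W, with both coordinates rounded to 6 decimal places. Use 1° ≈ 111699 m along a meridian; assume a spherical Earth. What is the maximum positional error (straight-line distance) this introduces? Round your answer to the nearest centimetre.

7 centimetres

Rounding to 6 decimal places leaves each coordinate within ±5e-07° of the true value.
North–south component: 5e-07° × 111699 = 0.0558495 m.
Longitude error → 5e-07 × 111699 × cos 47.48° = 5e-07 × 111699 × 0.6758 ≈ 0.0377457 m.
Worst case both components are at the extreme and orthogonal: √(0.0558495² + 0.0377457²) ≈ 0.0674085 m.
That is 0.0674085 m = 6.7409 cm.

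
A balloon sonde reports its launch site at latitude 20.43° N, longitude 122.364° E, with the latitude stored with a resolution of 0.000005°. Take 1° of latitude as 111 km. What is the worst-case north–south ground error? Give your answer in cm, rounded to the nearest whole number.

28 cm

With a 0.000005° grid the true value lies within half a step, ±0.000005°/2 = ±2.5e-06°, of the stored one.
Along the meridian that is 2.5e-06° × 111000 m/° = 0.2775 m.
That is 0.2775 m = 27.75 cm.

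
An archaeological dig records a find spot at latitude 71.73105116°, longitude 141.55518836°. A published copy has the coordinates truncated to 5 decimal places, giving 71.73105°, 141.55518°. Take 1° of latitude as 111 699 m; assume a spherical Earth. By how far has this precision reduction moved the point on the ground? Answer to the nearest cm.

The latitude changed by +0.00000116° and the longitude by +0.00000836°.
North–south shift: 0.00000116 × 111699 = 0.129571 m.
East–west at this latitude: 0.00000836° × 111699 × cos 71.731° ≈ 0.00000836 × 35015.2 = 0.292727 m.
Combined displacement = (0.129571² + 0.292727²)^½ ≈ 0.320121 m.
That is 0.320121 m = 32.012 cm.

32 cm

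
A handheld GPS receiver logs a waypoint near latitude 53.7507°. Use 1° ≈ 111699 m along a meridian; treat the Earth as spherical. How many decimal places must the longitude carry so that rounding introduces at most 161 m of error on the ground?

At 53.7507° one degree of longitude covers 111699 × cos 53.7507° ≈ 111699 × 0.5913 ≈ 66047.6 m.
Rounding to N decimal places gives at most 0.5 × 10⁻ᴺ degrees of error, i.e. 0.5 × 10⁻ᴺ × 66047.6 m.
Setting 33023.8 × 10⁻ᴺ ≤ 161 gives 10ᴺ ≥ 205.1, i.e. N ≥ 2.31.
So 3 decimal places suffice (33 m); 2 would allow up to 330 m.

3 decimal places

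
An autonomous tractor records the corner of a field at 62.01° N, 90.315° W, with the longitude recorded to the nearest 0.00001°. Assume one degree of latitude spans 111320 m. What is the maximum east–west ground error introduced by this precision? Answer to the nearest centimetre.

Rounding to 5 decimal places leaves the longitude within ±5e-06° of the true value.
Parallels shrink by cos φ, so at 62.01° a degree of longitude is 111320 × 0.4693 ≈ 52244.4 m.
East–west error: 5e-06° × 52244.4 m/° ≈ 0.261222 m.
That is 0.261222 m = 26.122 cm.

26 centimetres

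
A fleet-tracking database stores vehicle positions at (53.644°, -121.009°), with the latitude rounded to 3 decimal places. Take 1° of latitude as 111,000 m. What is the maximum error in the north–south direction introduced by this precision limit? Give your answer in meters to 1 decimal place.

Rounding to 3 decimal places leaves the latitude within ±0.0005° of the true value.
Along the meridian that is 0.0005° × 111000 m/° = 55.5 m.

55.5 meters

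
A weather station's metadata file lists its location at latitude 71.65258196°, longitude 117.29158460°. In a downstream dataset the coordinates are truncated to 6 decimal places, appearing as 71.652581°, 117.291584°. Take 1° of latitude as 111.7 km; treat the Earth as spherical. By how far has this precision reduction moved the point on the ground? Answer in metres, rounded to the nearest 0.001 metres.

0.109 metres

The latitude changed by +0.00000096° and the longitude by +0.00000060°.
North–south shift: 0.00000096 × 111700 = 0.107232 m.
E–W at 71.6526°: 0.00000060° × 111700 × cos 71.6526° = 0.00000060 × 111700 × 0.3148 ≈ 0.0210964 m.
Hypotenuse of the two orthogonal shifts: √(0.107232² + 0.0210964²) = 0.109288 m.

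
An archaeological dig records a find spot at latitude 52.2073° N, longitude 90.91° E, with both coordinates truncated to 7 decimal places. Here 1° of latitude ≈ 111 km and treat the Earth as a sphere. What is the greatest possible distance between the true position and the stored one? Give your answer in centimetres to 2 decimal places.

Truncating at 7 decimal places can drop up to a full unit in the last place, so each coordinate may be off by as much as 1e-07°.
N–S: 1e-07° × 111000 m/° = 0.0111 m.
East–west component at 52.2073°: 1e-07° × 111000 × cos 52.2073° ≈ 1e-07 × 68021.5 ≈ 0.00680215 m.
Worst case both components are at the extreme and orthogonal: √(0.0111² + 0.00680215²) ≈ 0.0130184 m.
That is 0.0130184 m = 1.3018 cm.

1.30 centimetres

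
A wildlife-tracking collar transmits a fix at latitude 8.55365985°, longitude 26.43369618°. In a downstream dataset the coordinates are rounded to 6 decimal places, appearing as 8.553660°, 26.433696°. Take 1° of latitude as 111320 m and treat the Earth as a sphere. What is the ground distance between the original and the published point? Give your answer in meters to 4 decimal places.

The latitude changed by -0.00000015° and the longitude by +0.00000018°.
N–S: -0.00000015° × 111320 m/° = -0.016698 m.
E–W at 8.55366°: 0.00000018° × 111320 × cos 8.55366° = 0.00000018 × 111320 × 0.9889 ≈ 0.0198147 m.
Combined displacement = (0.016698² + 0.0198147²)^½ ≈ 0.0259123 m.

0.0259 meters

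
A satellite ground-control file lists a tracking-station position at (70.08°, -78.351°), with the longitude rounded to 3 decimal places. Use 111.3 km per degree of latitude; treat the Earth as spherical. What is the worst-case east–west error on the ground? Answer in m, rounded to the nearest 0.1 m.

19.0 m

Rounding to 3 decimal places leaves the longitude within ±0.0005° of the true value.
Parallels shrink by cos φ, so at 70.08° a degree of longitude is 111300 × 0.3407 ≈ 37920.8 m.
So at most 0.0005° × 37920.8 ≈ 18.9604 m east–west.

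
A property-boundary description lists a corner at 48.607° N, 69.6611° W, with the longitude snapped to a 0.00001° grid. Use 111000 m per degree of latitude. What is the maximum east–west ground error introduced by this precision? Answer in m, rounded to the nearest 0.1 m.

With a 0.00001° grid the true value lies within half a step, ±0.00001°/2 = ±5e-06°, of the stored one.
At latitude 48.607° a degree of longitude spans 111000 m × cos 48.607° = 111000 × 0.6612 ≈ 73395.4 m.
East–west error: 5e-06° × 73395.4 m/° ≈ 0.366977 m.

0.4 m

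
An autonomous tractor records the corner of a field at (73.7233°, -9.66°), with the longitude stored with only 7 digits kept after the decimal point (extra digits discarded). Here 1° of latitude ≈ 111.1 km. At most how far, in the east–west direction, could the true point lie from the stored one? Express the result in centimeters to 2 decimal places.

0.31 centimeters

Truncating at 7 decimal places can drop up to a full unit in the last place, so the longitude may be off by as much as 1e-07°.
Parallels shrink by cos φ, so at 73.7233° a degree of longitude is 111100 × 0.2803 ≈ 31138.7 m.
East–west error: 1e-07° × 31138.7 m/° ≈ 0.00311387 m.
That is 0.00311387 m = 0.31139 cm.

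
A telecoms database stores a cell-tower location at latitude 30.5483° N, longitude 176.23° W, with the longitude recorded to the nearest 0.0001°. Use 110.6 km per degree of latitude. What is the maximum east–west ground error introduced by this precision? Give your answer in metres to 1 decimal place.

Rounding to 4 decimal places leaves the longitude within ±5e-05° of the true value.
One degree of longitude at 30.5483° is 110600 × cos 30.5483° ≈ 110600 × 0.8612 = 95248.8 m.
East–west error: 5e-05° × 95248.8 m/° ≈ 4.76244 m.

4.8 metres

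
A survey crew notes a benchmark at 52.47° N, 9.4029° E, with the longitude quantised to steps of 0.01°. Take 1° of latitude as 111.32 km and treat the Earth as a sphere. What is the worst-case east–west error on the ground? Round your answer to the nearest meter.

With a 0.01° grid the true value lies within half a step, ±0.01°/2 = ±0.005°, of the stored one.
One degree of longitude at 52.47° is 111320 × cos 52.47° ≈ 111320 × 0.6092 = 67813.6 m.
So at most 0.005° × 67813.6 ≈ 339.068 m east–west.

339 meters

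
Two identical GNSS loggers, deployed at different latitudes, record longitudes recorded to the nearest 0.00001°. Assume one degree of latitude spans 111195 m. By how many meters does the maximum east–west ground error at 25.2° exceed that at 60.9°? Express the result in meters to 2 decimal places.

Rounding to 5 decimal places leaves the longitude within ±5e-06° of the true value.
At 25.2°: 5e-06° × 111195 × cos 25.2° = 5e-06 × 111195 × 0.9048 ≈ 0.50306 m.
At 60.9°: 5e-06° × 111195 × cos 60.9° = 5e-06 × 111195 × 0.4863 ≈ 0.27039 m.
So the lower-latitude error exceeds the higher by 0.50306 − 0.27039 = 0.23267 m.

0.23 meters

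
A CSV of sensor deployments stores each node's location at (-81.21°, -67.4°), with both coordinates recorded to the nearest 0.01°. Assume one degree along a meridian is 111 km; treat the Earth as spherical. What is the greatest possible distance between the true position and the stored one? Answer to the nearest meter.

Rounding to 2 decimal places leaves each coordinate within ±0.005° of the true value.
N–S: 0.005° × 111000 m/° = 555 m.
Longitude error → 0.005 × 111000 × cos 81.21° = 0.005 × 111000 × 0.1528 ≈ 84.8114 m.
Combining orthogonally: (555² + 84.8114²)^½ ≈ 561.443 m.

561 meters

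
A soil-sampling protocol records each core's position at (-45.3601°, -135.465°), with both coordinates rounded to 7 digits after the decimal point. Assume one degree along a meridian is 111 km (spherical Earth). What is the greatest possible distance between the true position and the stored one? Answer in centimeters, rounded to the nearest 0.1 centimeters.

Rounding to 7 decimal places leaves each coordinate within ±5e-08° of the true value.
N–S: 5e-08° × 111000 m/° = 0.00555 m.
East–west component at 45.3601°: 5e-08° × 111000 × cos 45.3601° ≈ 5e-08 × 77994 ≈ 0.0038997 m.
Combining orthogonally: (0.00555² + 0.0038997²)^½ ≈ 0.00678308 m.
That is 0.00678308 m = 0.67831 cm.

0.7 centimeters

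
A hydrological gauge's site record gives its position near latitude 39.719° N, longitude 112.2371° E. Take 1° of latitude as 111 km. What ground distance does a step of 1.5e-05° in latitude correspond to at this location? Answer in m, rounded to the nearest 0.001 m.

1.665 m

Along a meridian 1.5e-05° is 1.5e-05 × 111000 = 1.665 m.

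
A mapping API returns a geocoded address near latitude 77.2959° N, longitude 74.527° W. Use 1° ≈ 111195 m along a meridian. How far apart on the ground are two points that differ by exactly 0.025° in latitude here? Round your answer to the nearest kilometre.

3 kilometres

Along a meridian 0.025° is 0.025 × 111195 = 2779.88 m.
That is 2779.88 m = 2.7799 km.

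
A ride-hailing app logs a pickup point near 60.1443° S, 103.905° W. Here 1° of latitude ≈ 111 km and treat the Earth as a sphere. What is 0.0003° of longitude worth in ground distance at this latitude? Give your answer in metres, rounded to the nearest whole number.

17 metres

One degree of longitude here spans 111000 × cos 60.1443° = 111000 × 0.4978 ≈ 55257.7 m; 0.0003° of that is 16.5773 m.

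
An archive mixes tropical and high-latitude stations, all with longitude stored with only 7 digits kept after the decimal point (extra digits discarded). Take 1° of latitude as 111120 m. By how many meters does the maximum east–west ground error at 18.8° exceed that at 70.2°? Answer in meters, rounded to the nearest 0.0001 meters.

Truncating at 7 decimal places can drop up to a full unit in the last place, so the longitude may be off by as much as 1e-07°.
Error at 18.8° = 1e-07° × 111120 × cos 18.8° ≈ 0.011112 × 0.9466 = 0.010519 m.
At 70.2°: 1e-07° × 111120 × cos 70.2° = 1e-07 × 111120 × 0.3387 ≈ 0.0037641 m.
So the lower-latitude error exceeds the higher by 0.010519 − 0.0037641 = 0.0067551 m.

0.0068 meters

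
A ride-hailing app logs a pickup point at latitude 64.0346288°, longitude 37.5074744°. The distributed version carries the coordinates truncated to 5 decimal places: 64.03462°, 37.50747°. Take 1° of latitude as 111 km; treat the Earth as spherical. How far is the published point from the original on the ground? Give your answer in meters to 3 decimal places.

1.000 meters

The latitude changed by +0.0000088° and the longitude by +0.0000044°.
North–south shift: 0.0000088 × 111000 = 0.9768 m.
E–W at 64.0346°: 0.0000044° × 111000 × cos 64.0346° = 0.0000044 × 111000 × 0.4378 ≈ 0.213835 m.
Combined displacement = (0.9768² + 0.213835²)^½ ≈ 0.999932 m.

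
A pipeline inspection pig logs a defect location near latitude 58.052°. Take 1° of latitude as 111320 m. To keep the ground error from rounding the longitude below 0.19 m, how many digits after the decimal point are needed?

6 decimal places

At 58.052° one degree of longitude covers 111320 × cos 58.052° ≈ 111320 × 0.5291 ≈ 58904.9 m.
N decimal places → at most half a unit in the last place, 0.5 × 10⁻ᴺ° = 58904.9/2 × 10⁻ᴺ m.
Setting 29452.5 × 10⁻ᴺ ≤ 0.19 gives 10ᴺ ≥ 1.55e+05, i.e. N ≥ 5.19.
At 5 places the error can reach 0.295 m, but 6 places keeps it to 0.0295 m.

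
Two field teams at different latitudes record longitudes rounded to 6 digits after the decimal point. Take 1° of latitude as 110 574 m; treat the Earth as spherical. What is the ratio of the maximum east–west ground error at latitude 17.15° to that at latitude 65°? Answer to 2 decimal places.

2.26

Rounding to 6 decimal places leaves the longitude within ±5e-07° of the true value.
At 17.15°: 5e-07° × 110574 × cos 17.15° = 5e-07 × 110574 × 0.9555 ≈ 0.052829 m.
At 65°: 5e-07° × 110574 × cos 65° = 5e-07 × 110574 × 0.4226 ≈ 0.023365 m.
Ratio: 0.052829 / 0.023365 = cos 17.15° / cos 65° ≈ 2.2610.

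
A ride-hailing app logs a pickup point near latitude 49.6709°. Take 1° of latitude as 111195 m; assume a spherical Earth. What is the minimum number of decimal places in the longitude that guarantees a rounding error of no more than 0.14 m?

At 49.6709° one degree of longitude covers 111195 × cos 49.6709° ≈ 111195 × 0.6472 ≈ 71962.9 m.
Rounding to N decimal places gives at most 0.5 × 10⁻ᴺ degrees of error, i.e. 0.5 × 10⁻ᴺ × 71962.9 m.
Need 0.5 × 71962.9 × 10⁻ᴺ ≤ 0.14 → 10⁻ᴺ ≤ 3.891e-06, so N ≥ 5.41.
At 5 places the error can reach 0.36 m, but 6 places keeps it to 0.036 m.

6 decimal places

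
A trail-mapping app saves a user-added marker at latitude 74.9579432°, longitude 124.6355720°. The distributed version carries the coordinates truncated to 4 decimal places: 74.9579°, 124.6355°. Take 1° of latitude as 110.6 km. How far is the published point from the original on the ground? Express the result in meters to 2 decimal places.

The latitude changed by +0.0000432° and the longitude by +0.0000720°.
North–south shift: 0.0000432 × 110600 = 4.77792 m.
E–W at 74.9579°: 0.0000720° × 110600 × cos 74.9579° = 0.0000720 × 110600 × 0.2595 ≈ 2.06668 m.
Combined displacement = (4.77792² + 2.06668²)^½ ≈ 5.20574 m.

5.21 meters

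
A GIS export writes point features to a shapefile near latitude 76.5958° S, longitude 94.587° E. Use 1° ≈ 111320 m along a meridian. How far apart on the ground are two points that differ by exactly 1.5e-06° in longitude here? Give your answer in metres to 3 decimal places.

1.5e-06° of longitude at 76.5958° is 1.5e-06 × 111320 × cos 76.5958° ≈ 1.5e-06 × 25806.1 = 0.0387092 m.

0.039 metres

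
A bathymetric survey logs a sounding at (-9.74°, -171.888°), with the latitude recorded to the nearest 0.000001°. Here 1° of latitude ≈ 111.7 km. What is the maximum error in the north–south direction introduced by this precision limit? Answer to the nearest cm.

Rounding to 6 decimal places leaves the latitude within ±5e-07° of the true value.
So the N–S error is at most 5e-07 × 111700 = 0.05585 m.
That is 0.05585 m = 5.585 cm.

6 cm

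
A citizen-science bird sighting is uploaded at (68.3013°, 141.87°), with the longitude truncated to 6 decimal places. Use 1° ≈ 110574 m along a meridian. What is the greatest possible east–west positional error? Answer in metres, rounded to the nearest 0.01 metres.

0.04 metres

Truncating at 6 decimal places can drop up to a full unit in the last place, so the longitude may be off by as much as 1e-06°.
One degree of longitude at 68.3013° is 110574 × cos 68.3013° ≈ 110574 × 0.3697 = 40882 m.
East–west error: 1e-06° × 40882 m/° ≈ 0.040882 m.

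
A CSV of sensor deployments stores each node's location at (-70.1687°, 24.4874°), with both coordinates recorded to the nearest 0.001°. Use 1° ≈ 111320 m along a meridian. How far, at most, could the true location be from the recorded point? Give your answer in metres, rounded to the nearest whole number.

Rounding to 3 decimal places leaves each coordinate within ±0.0005° of the true value.
North–south component: 0.0005° × 111320 = 55.66 m.
Longitude error → 0.0005 × 111320 × cos 70.1687° = 0.0005 × 111320 × 0.3393 ≈ 18.8828 m.
Worst case both components are at the extreme and orthogonal: √(55.66² + 18.8828²) ≈ 58.7758 m.

59 metres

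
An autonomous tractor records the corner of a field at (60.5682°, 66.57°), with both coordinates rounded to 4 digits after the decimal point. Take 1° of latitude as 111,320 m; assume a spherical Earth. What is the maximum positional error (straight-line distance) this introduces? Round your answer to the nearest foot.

20 feet

Rounding to 4 decimal places leaves each coordinate within ±5e-05° of the true value.
N–S: 5e-05° × 111320 m/° = 5.566 m.
Longitude error → 5e-05 × 111320 × cos 60.5682° = 5e-05 × 111320 × 0.4914 ≈ 2.73506 m.
Combining orthogonally: (5.566² + 2.73506²)^½ ≈ 6.20169 m.
Converting: 6.20169 m × 3.2808 ft/m ≈ 20.347 ft.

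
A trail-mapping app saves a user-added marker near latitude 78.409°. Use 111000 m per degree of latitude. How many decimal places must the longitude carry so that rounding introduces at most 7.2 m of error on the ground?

At 78.409° one degree of longitude covers 111000 × cos 78.409° ≈ 111000 × 0.2009 ≈ 22302.6 m.
N decimal places → at most half a unit in the last place, 0.5 × 10⁻ᴺ° = 22302.6/2 × 10⁻ᴺ m.
Need 0.5 × 22302.6 × 10⁻ᴺ ≤ 7.2 → 10⁻ᴺ ≤ 6.457e-04, so N ≥ 3.19.
At 3 places the error can reach 11.2 m, but 4 places keeps it to 1.12 m.

4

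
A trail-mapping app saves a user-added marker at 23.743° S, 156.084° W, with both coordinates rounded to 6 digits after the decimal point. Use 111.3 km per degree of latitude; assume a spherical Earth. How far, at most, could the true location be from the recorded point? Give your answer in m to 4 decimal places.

0.0754 m

Rounding to 6 decimal places leaves each coordinate within ±5e-07° of the true value.
North–south component: 5e-07° × 111300 = 0.05565 m.
East–west component at 23.743°: 5e-07° × 111300 × cos 23.743° ≈ 5e-07 × 101880 ≈ 0.0509398 m.
The two errors are perpendicular, so the maximum displacement is √(0.05565² + 0.0509398²) ≈ 0.0754439 m.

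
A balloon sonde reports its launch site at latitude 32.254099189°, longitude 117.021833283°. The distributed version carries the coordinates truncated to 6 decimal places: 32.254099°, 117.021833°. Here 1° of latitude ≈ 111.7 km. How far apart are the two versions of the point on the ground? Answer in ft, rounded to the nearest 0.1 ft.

0.1 ft

Δlat = 32.254099189 − 32.254099 = +0.000000189°; Δlon = 117.021833283 − 117.021833 = +0.000000283°.
North–south shift: 0.000000189 × 111700 = 0.0211113 m.
E–W at 32.2541°: 0.000000283° × 111700 × cos 32.2541° = 0.000000283 × 111700 × 0.8457 ≈ 0.0267332 m.
Distance: √(0.0211113² + 0.0267332²) ≈ 0.0340639 m.
Converting: 0.0340639 m × 3.2808 ft/m ≈ 0.11176 ft.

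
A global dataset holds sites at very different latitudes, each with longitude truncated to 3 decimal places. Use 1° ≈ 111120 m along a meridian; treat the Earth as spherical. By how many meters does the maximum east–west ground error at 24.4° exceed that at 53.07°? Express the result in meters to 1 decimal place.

34.4 meters

Truncating at 3 decimal places can drop up to a full unit in the last place, so the longitude may be off by as much as 0.001°.
Error at 24.4° = 0.001° × 111120 × cos 24.4° ≈ 111.12 × 0.9107 = 101.2 m.
Error at 53.07° = 0.001° × 111120 × cos 53.07° ≈ 111.12 × 0.6008 = 66.765 m.
Difference: 101.2 − 66.765 = 34.43 m.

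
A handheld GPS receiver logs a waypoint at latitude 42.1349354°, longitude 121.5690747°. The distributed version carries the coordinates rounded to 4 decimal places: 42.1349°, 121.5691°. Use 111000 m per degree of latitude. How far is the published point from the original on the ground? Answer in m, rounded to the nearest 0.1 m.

Δlat = 42.1349354 − 42.1349 = +0.0000354°; Δlon = 121.5690747 − 121.5691 = -0.0000253°.
North–south shift: 0.0000354 × 111000 = 3.9294 m.
E–W at 42.1349°: -0.0000253° × 111000 × cos 42.1349° = -0.0000253 × 111000 × 0.7416 ≈ -2.08254 m.
Distance: √(3.9294² + 2.08254²) ≈ 4.44715 m.

4.4 m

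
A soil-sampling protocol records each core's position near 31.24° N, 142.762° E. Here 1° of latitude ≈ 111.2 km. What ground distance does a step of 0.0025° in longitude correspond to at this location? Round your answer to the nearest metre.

238 metres

0.0025° of longitude at 31.24° is 0.0025 × 111200 × cos 31.24° ≈ 0.0025 × 95076.3 = 237.691 m.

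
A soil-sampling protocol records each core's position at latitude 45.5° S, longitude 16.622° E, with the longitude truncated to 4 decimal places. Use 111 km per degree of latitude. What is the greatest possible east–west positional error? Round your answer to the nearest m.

Truncating at 4 decimal places can drop up to a full unit in the last place, so the longitude may be off by as much as 0.0001°.
One degree of longitude at 45.5° is 111000 × cos 45.5° ≈ 111000 × 0.7009 = 77800.9 m.
East–west error: 0.0001° × 77800.9 m/° ≈ 7.78009 m.

8 m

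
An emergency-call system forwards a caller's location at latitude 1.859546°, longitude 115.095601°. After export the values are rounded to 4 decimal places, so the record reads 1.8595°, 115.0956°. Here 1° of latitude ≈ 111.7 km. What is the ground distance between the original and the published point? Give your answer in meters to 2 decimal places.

5.14 meters

The latitude changed by +0.000046° and the longitude by +0.000001°.
N–S: 0.000046° × 111700 m/° = 5.1382 m.
East–west at this latitude: 0.000001° × 111700 × cos 1.8595° ≈ 0.000001 × 111641 = 0.111641 m.
Combined displacement = (5.1382² + 0.111641²)^½ ≈ 5.13941 m.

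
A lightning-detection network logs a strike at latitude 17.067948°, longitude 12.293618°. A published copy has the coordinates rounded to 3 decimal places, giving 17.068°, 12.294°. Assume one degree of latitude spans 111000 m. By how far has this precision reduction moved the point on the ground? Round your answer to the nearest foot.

134 feet

The latitude changed by -0.000052° and the longitude by -0.000382°.
N–S: -0.000052° × 111000 m/° = -5.772 m.
E–W at 17.068°: -0.000382° × 111000 × cos 17.068° = -0.000382 × 111000 × 0.9560 ≈ -40.5345 m.
Combined displacement = (5.772² + 40.5345²)^½ ≈ 40.9434 m.
In feet: 40.9434 m ÷ 0.3048 ≈ 134.33 ft.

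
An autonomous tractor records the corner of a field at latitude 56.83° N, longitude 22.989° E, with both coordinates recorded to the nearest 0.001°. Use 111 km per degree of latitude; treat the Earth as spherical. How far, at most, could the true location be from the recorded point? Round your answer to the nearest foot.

Rounding to 3 decimal places leaves each coordinate within ±0.0005° of the true value.
North–south component: 0.0005° × 111000 = 55.5 m.
East–west component at 56.83°: 0.0005° × 111000 × cos 56.83° ≈ 0.0005 × 60730.9 ≈ 30.3654 m.
Combining orthogonally: (55.5² + 30.3654²)^½ ≈ 63.2638 m.
In feet: 63.2638 m ÷ 0.3048 ≈ 207.56 ft.

208 feet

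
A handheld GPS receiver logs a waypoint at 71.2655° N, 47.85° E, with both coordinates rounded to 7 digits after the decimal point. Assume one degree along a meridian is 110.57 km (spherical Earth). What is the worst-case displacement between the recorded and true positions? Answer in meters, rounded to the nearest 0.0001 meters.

0.0058 meters

Rounding to 7 decimal places leaves each coordinate within ±5e-08° of the true value.
N–S: 5e-08° × 110570 m/° = 0.0055285 m.
E–W at 71.2655°: 5e-08° × 110570 × cos 71.2655° = 5e-08 × 110570 × 0.3212 ≈ 0.00177566 m.
Worst case both components are at the extreme and orthogonal: √(0.0055285² + 0.00177566²) ≈ 0.00580666 m.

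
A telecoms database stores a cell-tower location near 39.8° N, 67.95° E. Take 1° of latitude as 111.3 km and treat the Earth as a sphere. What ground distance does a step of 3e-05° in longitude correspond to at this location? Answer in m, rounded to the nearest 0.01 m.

One degree of longitude here spans 111300 × cos 39.8° = 111300 × 0.7683 ≈ 85510 m; 3e-05° of that is 2.5653 m.

2.57 m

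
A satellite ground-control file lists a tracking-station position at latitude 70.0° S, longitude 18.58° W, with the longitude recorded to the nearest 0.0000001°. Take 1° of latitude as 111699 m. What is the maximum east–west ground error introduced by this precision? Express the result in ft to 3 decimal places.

0.006 ft

Rounding to 7 decimal places leaves the longitude within ±5e-08° of the true value.
Parallels shrink by cos φ, so at 70° a degree of longitude is 111699 × 0.3420 ≈ 38203.3 m.
So at most 5e-08° × 38203.3 ≈ 0.00191017 m east–west.
Converting: 0.00191017 m × 3.2808 ft/m ≈ 0.0062669 ft.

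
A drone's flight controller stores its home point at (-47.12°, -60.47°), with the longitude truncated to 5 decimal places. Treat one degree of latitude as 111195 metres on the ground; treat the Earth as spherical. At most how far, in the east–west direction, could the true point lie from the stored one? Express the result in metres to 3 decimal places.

0.757 metres

Truncating at 5 decimal places can drop up to a full unit in the last place, so the longitude may be off by as much as 1e-05°.
At latitude 47.12° a degree of longitude spans 111195 m × cos 47.12° = 111195 × 0.6805 ≈ 75664.3 m.
Maximum E–W displacement: 1e-05 × 75664.3 = 0.756643 m.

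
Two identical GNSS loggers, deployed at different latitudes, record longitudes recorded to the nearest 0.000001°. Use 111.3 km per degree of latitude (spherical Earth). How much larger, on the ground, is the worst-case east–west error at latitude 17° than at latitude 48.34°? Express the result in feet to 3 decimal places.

Rounding to 6 decimal places leaves the longitude within ±5e-07° of the true value.
Error at 17° = 5e-07° × 111300 × cos 17° ≈ 0.05565 × 0.9563 = 0.053218 m.
At 48.34°: 5e-07° × 111300 × cos 48.34° = 5e-07 × 111300 × 0.6647 ≈ 0.036991 m.
Difference: 0.053218 − 0.036991 = 0.016227 m.
In feet: 0.0162273 m ÷ 0.3048 ≈ 0.053239 ft.

0.053 feet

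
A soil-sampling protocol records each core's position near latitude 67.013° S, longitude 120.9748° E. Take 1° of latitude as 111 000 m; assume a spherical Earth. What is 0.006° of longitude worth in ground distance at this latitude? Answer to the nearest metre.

260 metres

At 67.013° a degree of longitude is 111000 × cos 67.013° ≈ 43348 m, so 0.006° corresponds to 260.088 m.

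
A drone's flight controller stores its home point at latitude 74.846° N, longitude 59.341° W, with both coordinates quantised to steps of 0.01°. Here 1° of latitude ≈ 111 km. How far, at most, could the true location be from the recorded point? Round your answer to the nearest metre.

574 metres

With a 0.01° grid the true value lies within half a step, ±0.01°/2 = ±0.005°, of the stored one.
Latitude error → 0.005 × 111000 = 555 m along the meridian.
E–W at 74.846°: 0.005° × 111000 × cos 74.846° = 0.005 × 111000 × 0.2614 ≈ 145.085 m.
Combining orthogonally: (555² + 145.085²)^½ ≈ 573.65 m.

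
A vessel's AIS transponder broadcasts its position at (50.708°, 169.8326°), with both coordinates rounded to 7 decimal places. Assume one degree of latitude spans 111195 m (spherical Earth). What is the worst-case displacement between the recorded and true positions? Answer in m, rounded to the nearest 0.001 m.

Rounding to 7 decimal places leaves each coordinate within ±5e-08° of the true value.
Latitude error → 5e-08 × 111195 = 0.00555975 m along the meridian.
E–W at 50.708°: 5e-08° × 111195 × cos 50.708° = 5e-08 × 111195 × 0.6333 ≈ 0.00352084 m.
Combining orthogonally: (0.00555975² + 0.00352084²)^½ ≈ 0.00658081 m.

0.007 m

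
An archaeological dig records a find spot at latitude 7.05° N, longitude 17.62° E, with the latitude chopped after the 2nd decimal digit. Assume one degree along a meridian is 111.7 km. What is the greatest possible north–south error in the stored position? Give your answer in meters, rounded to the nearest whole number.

Truncating at 2 decimal places can drop up to a full unit in the last place, so the latitude may be off by as much as 0.01°.
North–south distance: 0.01° × 111700 m/° = 1117 m.

1117 meters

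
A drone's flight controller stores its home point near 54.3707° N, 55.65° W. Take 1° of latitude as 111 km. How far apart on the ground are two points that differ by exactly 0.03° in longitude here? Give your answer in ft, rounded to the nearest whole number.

0.03° of longitude at 54.3707° is 0.03 × 111000 × cos 54.3707° ≈ 0.03 × 64661.8 = 1939.85 m.
In feet: 1939.85 m ÷ 0.3048 ≈ 6364.3 ft.

6364 ft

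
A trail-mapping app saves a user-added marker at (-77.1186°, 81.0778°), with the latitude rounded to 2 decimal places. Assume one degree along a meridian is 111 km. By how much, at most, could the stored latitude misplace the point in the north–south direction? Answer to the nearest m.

555 m

Rounding to 2 decimal places leaves the latitude within ±0.005° of the true value.
North–south distance: 0.005° × 111000 m/° = 555 m.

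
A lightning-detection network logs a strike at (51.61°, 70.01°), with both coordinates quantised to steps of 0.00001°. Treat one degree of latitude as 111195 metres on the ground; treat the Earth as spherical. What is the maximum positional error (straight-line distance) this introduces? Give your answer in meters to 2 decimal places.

0.65 meters

With a 0.00001° grid the true value lies within half a step, ±0.00001°/2 = ±5e-06°, of the stored one.
North–south component: 5e-06° × 111195 = 0.555975 m.
East–west component at 51.61°: 5e-06° × 111195 × cos 51.61° ≈ 5e-06 × 69053.3 ≈ 0.345267 m.
Worst case both components are at the extreme and orthogonal: √(0.555975² + 0.345267²) ≈ 0.654459 m.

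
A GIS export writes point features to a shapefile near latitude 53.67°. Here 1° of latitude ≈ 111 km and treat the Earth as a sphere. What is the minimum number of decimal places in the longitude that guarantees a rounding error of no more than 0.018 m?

7 decimal places

At 53.67° one degree of longitude covers 111000 × cos 53.67° ≈ 111000 × 0.5924 ≈ 65760.3 m.
With N decimal places the half-ulp bound is 0.5·10⁻ᴺ°, or 0.5·10⁻ᴺ × 65760.3 m on the ground.
Need 0.5 × 65760.3 × 10⁻ᴺ ≤ 0.018 → 10⁻ᴺ ≤ 5.474e-07, so N ≥ 6.26.
So 7 decimal places suffice (0.00329 m); 6 would allow up to 0.0329 m.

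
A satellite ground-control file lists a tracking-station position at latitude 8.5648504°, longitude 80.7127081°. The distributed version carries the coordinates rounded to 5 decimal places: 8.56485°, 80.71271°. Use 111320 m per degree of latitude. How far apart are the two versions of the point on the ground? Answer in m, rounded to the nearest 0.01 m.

The latitude changed by +0.0000004° and the longitude by -0.0000019°.
N–S: 0.0000004° × 111320 m/° = 0.044528 m.
East–west at this latitude: -0.0000019° × 111320 × cos 8.56485° ≈ -0.0000019 × 110079 = -0.209149 m.
Combined displacement = (0.044528² + 0.209149²)^½ ≈ 0.213837 m.

0.21 m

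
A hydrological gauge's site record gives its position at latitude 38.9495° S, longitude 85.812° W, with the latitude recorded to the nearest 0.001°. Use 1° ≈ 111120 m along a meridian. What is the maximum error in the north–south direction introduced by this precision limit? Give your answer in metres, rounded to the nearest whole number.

56 metres

Rounding to 3 decimal places leaves the latitude within ±0.0005° of the true value.
So the N–S error is at most 0.0005 × 111120 = 55.56 m.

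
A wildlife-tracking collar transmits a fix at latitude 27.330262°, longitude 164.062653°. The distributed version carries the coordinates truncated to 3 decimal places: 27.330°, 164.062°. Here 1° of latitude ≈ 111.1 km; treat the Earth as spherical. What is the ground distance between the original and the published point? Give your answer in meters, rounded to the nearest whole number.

71 meters

Δlat = 27.330262 − 27.330 = +0.000262°; Δlon = 164.062653 − 164.062 = +0.000653°.
North–south shift: 0.000262 × 111100 = 29.1082 m.
East–west at this latitude: 0.000653° × 111100 × cos 27.33° ≈ 0.000653 × 98698.7 = 64.4502 m.
Distance: √(29.1082² + 64.4502²) ≈ 70.7186 m.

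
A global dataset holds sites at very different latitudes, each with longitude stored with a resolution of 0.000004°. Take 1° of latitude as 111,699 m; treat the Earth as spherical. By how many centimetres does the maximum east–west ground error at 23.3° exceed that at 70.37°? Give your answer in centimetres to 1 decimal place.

13.0 centimetres

With a 0.000004° grid the true value lies within half a step, ±0.000004°/2 = ±2e-06°, of the stored one.
Error at 23.3° = 2e-06° × 111699 × cos 23.3° ≈ 0.2234 × 0.9184 = 0.20518 m.
At 70.37°: 2e-06° × 111699 × cos 70.37° = 2e-06 × 111699 × 0.3359 ≈ 0.075049 m.
So the lower-latitude error exceeds the higher by 0.20518 − 0.075049 = 0.13013 m.
That is 0.13013 m = 13.013 cm.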